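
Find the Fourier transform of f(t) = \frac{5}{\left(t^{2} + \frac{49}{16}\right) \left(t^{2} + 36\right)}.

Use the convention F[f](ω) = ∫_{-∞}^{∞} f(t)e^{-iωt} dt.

F(ω) = - \frac{40 \pi e^{- 6 \left|{\omega}\right|}}{1581} + \frac{320 \pi e^{- \frac{7 \left|{\omega}\right|}{4}}}{3689}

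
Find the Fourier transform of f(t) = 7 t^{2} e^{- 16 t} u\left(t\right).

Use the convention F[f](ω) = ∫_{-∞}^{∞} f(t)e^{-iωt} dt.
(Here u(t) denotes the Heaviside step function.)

F(ω) = \frac{14}{\left(i \omega + 16\right)^{3}}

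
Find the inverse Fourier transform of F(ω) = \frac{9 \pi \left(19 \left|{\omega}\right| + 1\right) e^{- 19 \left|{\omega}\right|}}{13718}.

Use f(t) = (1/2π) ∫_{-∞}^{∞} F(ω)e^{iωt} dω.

f(t) = \frac{9}{\left(t^{2} + 361\right)^{2}}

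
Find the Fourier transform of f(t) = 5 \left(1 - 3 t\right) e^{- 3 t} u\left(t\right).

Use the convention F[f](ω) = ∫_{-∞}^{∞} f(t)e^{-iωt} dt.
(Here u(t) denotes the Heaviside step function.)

F(ω) = \frac{5 i \omega}{- \omega^{2} + 6 i \omega + 9}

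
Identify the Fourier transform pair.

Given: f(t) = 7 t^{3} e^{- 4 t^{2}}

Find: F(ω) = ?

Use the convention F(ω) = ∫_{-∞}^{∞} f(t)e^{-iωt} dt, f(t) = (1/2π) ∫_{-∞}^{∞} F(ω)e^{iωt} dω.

F(ω) = \frac{7 i \sqrt{\pi} \omega \left(\omega^{2} - 24\right) e^{- \frac{\omega^{2}}{16}}}{1024}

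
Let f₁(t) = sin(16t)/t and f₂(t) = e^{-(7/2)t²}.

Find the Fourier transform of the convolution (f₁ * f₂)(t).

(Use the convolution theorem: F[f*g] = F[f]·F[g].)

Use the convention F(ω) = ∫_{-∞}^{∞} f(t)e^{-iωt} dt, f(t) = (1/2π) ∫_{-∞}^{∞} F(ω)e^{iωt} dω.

F[f₁*f₂](ω) = \begin{cases} \frac{\sqrt{14} \pi^{\frac{3}{2}} e^{- \frac{\omega^{2}}{14}}}{7} & \text{for}\: \omega > -16 \wedge \omega < 16 \\0 & \text{otherwise} \end{cases}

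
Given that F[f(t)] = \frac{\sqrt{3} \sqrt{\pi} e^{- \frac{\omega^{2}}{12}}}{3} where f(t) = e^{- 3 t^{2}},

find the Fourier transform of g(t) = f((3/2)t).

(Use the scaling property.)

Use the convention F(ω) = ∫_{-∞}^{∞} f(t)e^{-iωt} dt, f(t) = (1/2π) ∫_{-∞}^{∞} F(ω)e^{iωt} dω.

F[g](ω) = \frac{2 \sqrt{3} \sqrt{\pi} e^{- \frac{\omega^{2}}{27}}}{9}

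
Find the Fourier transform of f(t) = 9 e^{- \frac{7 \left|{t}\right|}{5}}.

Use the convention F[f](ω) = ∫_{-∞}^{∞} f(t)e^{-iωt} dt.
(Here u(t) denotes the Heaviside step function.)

F(ω) = \frac{630}{25 \omega^{2} + 49}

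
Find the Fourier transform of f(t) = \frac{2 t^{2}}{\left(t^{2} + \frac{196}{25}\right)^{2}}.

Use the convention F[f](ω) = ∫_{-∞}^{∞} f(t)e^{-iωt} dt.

F(ω) = \frac{\pi \left(5 - 14 \left|{\omega}\right|\right) e^{- \frac{14 \left|{\omega}\right|}{5}}}{14}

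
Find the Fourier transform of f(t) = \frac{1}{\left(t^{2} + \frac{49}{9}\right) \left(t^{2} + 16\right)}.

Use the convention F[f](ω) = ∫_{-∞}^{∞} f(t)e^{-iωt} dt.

F(ω) = - \frac{9 \pi e^{- 4 \left|{\omega}\right|}}{380} + \frac{27 \pi e^{- \frac{7 \left|{\omega}\right|}{3}}}{665}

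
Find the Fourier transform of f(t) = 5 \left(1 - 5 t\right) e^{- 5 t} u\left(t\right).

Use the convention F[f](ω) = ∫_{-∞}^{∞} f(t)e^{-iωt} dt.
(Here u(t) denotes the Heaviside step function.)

F(ω) = \frac{5 i \omega}{- \omega^{2} + 10 i \omega + 25}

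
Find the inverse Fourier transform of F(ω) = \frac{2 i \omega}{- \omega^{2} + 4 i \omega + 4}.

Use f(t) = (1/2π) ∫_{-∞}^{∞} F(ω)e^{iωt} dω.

f(t) = 2 \left(1 - 2 t\right) e^{- 2 t} u\left(t\right)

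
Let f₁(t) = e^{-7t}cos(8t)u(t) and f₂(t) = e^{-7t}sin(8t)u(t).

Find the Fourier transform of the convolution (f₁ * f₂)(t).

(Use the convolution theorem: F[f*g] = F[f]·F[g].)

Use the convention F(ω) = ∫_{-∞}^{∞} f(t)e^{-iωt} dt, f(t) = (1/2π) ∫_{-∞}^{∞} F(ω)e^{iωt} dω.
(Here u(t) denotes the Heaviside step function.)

F[f₁*f₂](ω) = \frac{8 \left(i \omega + 7\right)}{\left(\left(i \omega + 7\right)^{2} + 64\right)^{2}}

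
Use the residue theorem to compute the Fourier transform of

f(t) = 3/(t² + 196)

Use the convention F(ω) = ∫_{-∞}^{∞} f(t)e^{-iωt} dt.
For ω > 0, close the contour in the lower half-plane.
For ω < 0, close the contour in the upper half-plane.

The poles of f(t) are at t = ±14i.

Let g(z) = f(z)e^{-iωz}; for large |z| the factor e^{-iωz} decays in the lower half-plane when ω > 0 and in the upper half-plane when ω < 0.

Case ω > 0 (lower half-plane, clockwise contour ⇒ F(ω) = -2πi·ΣRes):
  Res_{z = - 14 i} g(z) = \frac{3 i e^{- 14 \omega}}{28}
  F(ω) = -2πi·ΣRes = \frac{3 \pi e^{- 14 \omega}}{14}

Case ω < 0 (upper half-plane, counterclockwise contour ⇒ F(ω) = +2πi·ΣRes):
  Res_{z = 14 i} g(z) = - \frac{3 i e^{14 \omega}}{28}
  F(ω) = 2πi·ΣRes = \frac{3 \pi e^{14 \omega}}{14}

Both cases combine into a single formula in |ω|:

F(ω) = \frac{3 \pi e^{- 14 \left|{\omega}\right|}}{14}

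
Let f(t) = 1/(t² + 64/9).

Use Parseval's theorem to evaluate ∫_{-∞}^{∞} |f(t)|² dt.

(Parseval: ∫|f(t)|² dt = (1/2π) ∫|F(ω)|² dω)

∫|f(t)|² dt = \frac{27 \pi}{1024}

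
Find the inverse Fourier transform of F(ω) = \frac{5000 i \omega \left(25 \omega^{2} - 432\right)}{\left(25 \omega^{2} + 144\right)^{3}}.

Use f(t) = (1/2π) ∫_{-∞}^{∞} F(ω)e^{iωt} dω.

f(t) = 2 t e^{- \frac{12 \left|{t}\right|}{5}} \left|{t}\right|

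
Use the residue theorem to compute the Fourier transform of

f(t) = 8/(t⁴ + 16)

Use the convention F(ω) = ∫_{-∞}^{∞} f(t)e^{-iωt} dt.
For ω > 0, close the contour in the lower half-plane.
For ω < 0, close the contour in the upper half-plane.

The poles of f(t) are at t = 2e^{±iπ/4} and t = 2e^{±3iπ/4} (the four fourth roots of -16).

Let g(z) = f(z)e^{-iωz}; for large |z| the factor e^{-iωz} decays in the lower half-plane when ω > 0 and in the upper half-plane when ω < 0.

Case ω > 0 (lower half-plane, clockwise contour ⇒ F(ω) = -2πi·ΣRes):
  Res_{z = - \sqrt{2} - \sqrt{2} i} g(z) = \frac{\sqrt{2} i \left(1 - i\right) e^{\sqrt{2} \omega \left(-1 + i\right)}}{8}
  Res_{z = \sqrt{2} - \sqrt{2} i} g(z) = \frac{\sqrt{2} i \left(1 + i\right) e^{- \sqrt{2} \omega \left(1 + i\right)}}{8}
  F(ω) = -2πi·ΣRes = \frac{\sqrt{2} \pi \left(1 - i\right) \left(e^{2 \sqrt{2} i \omega} + i\right) e^{- \sqrt{2} \omega \left(1 + i\right)}}{4} = \pi e^{- \sqrt{2} \omega} \sin{\left(\sqrt{2} \omega + \frac{\pi}{4} \right)}

Case ω < 0 (upper half-plane, counterclockwise contour ⇒ F(ω) = +2πi·ΣRes):
  Res_{z = \sqrt{2} + \sqrt{2} i} g(z) = \frac{\sqrt{2} i \left(-1 + i\right) e^{\sqrt{2} \omega \left(1 - i\right)}}{8}
  Res_{z = - \sqrt{2} + \sqrt{2} i} g(z) = \frac{\sqrt{2} \left(1 - i\right) e^{\sqrt{2} \omega \left(1 + i\right)}}{8}
  F(ω) = 2πi·ΣRes = - \frac{\sqrt{2} i \pi \left(i \left(1 - i\right) e^{\sqrt{2} \omega \left(1 - i\right)} - \left(1 - i\right) e^{\sqrt{2} \omega \left(1 + i\right)}\right)}{4} = \pi e^{\sqrt{2} \omega} \cos{\left(\sqrt{2} \omega + \frac{\pi}{4} \right)}

Both cases combine into a single formula in |ω|:

F(ω) = \pi e^{- \sqrt{2} \left|{\omega}\right|} \sin{\left(\sqrt{2} \left|{\omega}\right| + \frac{\pi}{4} \right)}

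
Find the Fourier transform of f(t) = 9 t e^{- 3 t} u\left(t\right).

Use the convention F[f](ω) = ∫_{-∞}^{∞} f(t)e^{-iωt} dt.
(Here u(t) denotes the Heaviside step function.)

F(ω) = \frac{9}{\left(i \omega + 3\right)^{2}}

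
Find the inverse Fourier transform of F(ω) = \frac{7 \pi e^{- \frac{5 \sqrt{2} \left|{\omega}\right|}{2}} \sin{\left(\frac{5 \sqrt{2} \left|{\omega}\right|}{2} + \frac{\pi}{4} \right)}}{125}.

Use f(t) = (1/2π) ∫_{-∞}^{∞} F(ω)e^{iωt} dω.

f(t) = \frac{7}{t^{4} + 625}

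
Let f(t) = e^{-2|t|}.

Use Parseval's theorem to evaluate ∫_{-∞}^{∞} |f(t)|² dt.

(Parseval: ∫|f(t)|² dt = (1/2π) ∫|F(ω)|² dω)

∫|f(t)|² dt = \frac{1}{2}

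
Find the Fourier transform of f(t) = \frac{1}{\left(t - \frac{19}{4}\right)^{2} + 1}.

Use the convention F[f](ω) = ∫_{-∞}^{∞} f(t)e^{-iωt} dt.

F(ω) = \pi e^{- \frac{19 i \omega}{4} - \left|{\omega}\right|}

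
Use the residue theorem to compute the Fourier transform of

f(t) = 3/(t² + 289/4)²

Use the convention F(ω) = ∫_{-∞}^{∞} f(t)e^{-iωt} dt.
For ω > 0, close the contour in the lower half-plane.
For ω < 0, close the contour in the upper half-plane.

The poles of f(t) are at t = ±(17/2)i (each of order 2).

Let g(z) = f(z)e^{-iωz}; for large |z| the factor e^{-iωz} decays in the lower half-plane when ω > 0 and in the upper half-plane when ω < 0.

Case ω > 0 (lower half-plane, clockwise contour ⇒ F(ω) = -2πi·ΣRes):
  Res_{z = - \frac{17 i}{2}} g(z) = \frac{3 i \left(17 \omega + 2\right) e^{- \frac{17 \omega}{2}}}{4913} (pole of order 2)
  F(ω) = -2πi·ΣRes = \frac{6 \pi \left(17 \omega + 2\right) e^{- \frac{17 \omega}{2}}}{4913}

Case ω < 0 (upper half-plane, counterclockwise contour ⇒ F(ω) = +2πi·ΣRes):
  Res_{z = \frac{17 i}{2}} g(z) = \frac{3 i \left(17 \omega - 2\right) e^{\frac{17 \omega}{2}}}{4913} (pole of order 2)
  F(ω) = 2πi·ΣRes = \frac{6 \pi \left(2 - 17 \omega\right) e^{\frac{17 \omega}{2}}}{4913}

Both cases combine into a single formula in |ω|:

F(ω) = \frac{6 \pi \left(17 \left|{\omega}\right| + 2\right) e^{- \frac{17 \left|{\omega}\right|}{2}}}{4913}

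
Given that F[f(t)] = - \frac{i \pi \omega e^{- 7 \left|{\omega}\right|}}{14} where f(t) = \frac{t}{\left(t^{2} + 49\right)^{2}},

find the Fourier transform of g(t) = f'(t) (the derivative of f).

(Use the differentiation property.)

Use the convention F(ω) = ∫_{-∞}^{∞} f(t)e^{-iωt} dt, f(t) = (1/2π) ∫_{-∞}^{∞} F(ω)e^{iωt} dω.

F[g](ω) = \frac{\pi \omega^{2} e^{- 7 \left|{\omega}\right|}}{14}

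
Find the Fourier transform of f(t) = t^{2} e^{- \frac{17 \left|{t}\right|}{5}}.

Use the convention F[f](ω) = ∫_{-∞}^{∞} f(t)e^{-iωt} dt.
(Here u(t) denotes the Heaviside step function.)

F(ω) = \frac{8500 \left(289 - 75 \omega^{2}\right)}{\left(25 \omega^{2} + 289\right)^{3}}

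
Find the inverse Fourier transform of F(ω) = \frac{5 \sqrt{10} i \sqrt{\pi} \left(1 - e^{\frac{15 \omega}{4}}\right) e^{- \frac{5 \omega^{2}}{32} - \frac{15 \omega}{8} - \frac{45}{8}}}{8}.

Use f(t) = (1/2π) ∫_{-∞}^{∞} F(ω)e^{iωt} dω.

f(t) = 5 e^{- \frac{8 t^{2}}{5}} \sin{\left(6 t \right)}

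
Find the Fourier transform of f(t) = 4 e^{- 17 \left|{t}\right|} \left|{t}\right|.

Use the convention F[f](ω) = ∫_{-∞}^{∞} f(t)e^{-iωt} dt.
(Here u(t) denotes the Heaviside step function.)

F(ω) = \frac{8 \left(289 - \omega^{2}\right)}{\left(\omega^{2} + 289\right)^{2}}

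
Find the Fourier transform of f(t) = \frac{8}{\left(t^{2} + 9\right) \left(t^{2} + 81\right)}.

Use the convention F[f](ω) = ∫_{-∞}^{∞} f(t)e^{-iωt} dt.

F(ω) = \frac{\pi \left(3 e^{6 \left|{\omega}\right|} - 1\right) e^{- 9 \left|{\omega}\right|}}{81}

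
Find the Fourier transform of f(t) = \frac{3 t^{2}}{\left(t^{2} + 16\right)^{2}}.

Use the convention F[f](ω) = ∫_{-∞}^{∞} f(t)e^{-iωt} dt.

F(ω) = \frac{3 \pi \left(1 - 4 \left|{\omega}\right|\right) e^{- 4 \left|{\omega}\right|}}{8}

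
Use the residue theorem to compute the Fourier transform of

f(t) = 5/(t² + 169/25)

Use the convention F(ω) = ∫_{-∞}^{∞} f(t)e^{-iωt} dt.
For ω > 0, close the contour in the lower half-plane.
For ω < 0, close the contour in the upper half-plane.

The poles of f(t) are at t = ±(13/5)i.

Let g(z) = f(z)e^{-iωz}; for large |z| the factor e^{-iωz} decays in the lower half-plane when ω > 0 and in the upper half-plane when ω < 0.

Case ω > 0 (lower half-plane, clockwise contour ⇒ F(ω) = -2πi·ΣRes):
  Res_{z = - \frac{13 i}{5}} g(z) = \frac{25 i e^{- \frac{13 \omega}{5}}}{26}
  F(ω) = -2πi·ΣRes = \frac{25 \pi e^{- \frac{13 \omega}{5}}}{13}

Case ω < 0 (upper half-plane, counterclockwise contour ⇒ F(ω) = +2πi·ΣRes):
  Res_{z = \frac{13 i}{5}} g(z) = - \frac{25 i e^{\frac{13 \omega}{5}}}{26}
  F(ω) = 2πi·ΣRes = \frac{25 \pi e^{\frac{13 \omega}{5}}}{13}

Both cases combine into a single formula in |ω|:

F(ω) = \frac{25 \pi e^{- \frac{13 \left|{\omega}\right|}{5}}}{13}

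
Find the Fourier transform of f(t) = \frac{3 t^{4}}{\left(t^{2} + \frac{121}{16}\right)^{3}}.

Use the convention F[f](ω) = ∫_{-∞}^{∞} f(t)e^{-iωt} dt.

F(ω) = \frac{3 \pi \left(121 \omega^{2} - 220 \left|{\omega}\right| + 48\right) e^{- \frac{11 \left|{\omega}\right|}{4}}}{352}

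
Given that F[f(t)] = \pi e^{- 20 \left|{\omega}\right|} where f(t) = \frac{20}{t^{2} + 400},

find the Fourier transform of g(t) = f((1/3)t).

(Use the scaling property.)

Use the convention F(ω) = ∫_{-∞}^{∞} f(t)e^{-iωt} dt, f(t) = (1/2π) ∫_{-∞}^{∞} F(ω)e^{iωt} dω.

F[g](ω) = 3 \pi e^{- 60 \left|{\omega}\right|}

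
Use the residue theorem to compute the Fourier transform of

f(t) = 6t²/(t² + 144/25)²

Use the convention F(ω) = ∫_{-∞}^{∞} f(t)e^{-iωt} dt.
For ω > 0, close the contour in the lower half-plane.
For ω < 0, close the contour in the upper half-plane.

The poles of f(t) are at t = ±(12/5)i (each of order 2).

Let g(z) = f(z)e^{-iωz}; for large |z| the factor e^{-iωz} decays in the lower half-plane when ω > 0 and in the upper half-plane when ω < 0.

Case ω > 0 (lower half-plane, clockwise contour ⇒ F(ω) = -2πi·ΣRes):
  Res_{z = - \frac{12 i}{5}} g(z) = \frac{i \left(5 - 12 \omega\right) e^{- \frac{12 \omega}{5}}}{8} (pole of order 2)
  F(ω) = -2πi·ΣRes = \frac{\pi \left(5 - 12 \omega\right) e^{- \frac{12 \omega}{5}}}{4}

Case ω < 0 (upper half-plane, counterclockwise contour ⇒ F(ω) = +2πi·ΣRes):
  Res_{z = \frac{12 i}{5}} g(z) = \frac{i \left(- 12 \omega - 5\right) e^{\frac{12 \omega}{5}}}{8} (pole of order 2)
  F(ω) = 2πi·ΣRes = \frac{\pi \left(12 \omega + 5\right) e^{\frac{12 \omega}{5}}}{4}

Both cases combine into a single formula in |ω|:

F(ω) = \frac{\pi \left(5 - 12 \left|{\omega}\right|\right) e^{- \frac{12 \left|{\omega}\right|}{5}}}{4}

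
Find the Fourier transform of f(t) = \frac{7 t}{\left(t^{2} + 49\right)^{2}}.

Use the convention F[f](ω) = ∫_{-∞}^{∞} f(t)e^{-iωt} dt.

F(ω) = - \frac{i \pi \omega e^{- 7 \left|{\omega}\right|}}{2}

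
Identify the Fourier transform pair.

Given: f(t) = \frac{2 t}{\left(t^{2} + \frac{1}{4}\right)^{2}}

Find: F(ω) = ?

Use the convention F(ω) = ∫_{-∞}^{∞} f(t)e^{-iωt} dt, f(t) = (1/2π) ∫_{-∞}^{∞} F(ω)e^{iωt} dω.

F(ω) = - 2 i \pi \omega e^{- \frac{\left|{\omega}\right|}{2}}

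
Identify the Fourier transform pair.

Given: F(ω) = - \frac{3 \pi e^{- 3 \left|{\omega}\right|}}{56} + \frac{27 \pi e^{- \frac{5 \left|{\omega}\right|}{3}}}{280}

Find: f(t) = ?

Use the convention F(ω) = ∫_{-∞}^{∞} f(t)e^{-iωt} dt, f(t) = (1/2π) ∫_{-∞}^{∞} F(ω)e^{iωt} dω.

f(t) = \frac{1}{\left(t^{2} + \frac{25}{9}\right) \left(t^{2} + 9\right)}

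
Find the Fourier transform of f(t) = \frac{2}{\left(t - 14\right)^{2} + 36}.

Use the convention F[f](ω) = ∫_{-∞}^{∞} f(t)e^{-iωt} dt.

F(ω) = \frac{\pi e^{- 14 i \omega - 6 \left|{\omega}\right|}}{3}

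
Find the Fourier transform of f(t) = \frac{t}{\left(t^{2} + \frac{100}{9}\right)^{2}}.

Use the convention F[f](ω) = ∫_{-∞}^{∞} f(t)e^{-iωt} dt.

F(ω) = - \frac{3 i \pi \omega e^{- \frac{10 \left|{\omega}\right|}{3}}}{20}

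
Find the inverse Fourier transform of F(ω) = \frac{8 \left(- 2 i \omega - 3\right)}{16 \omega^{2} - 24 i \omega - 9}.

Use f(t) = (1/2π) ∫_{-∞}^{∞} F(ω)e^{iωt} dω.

f(t) = \left(\frac{3 t}{4} + 1\right) e^{- \frac{3 t}{4}} u\left(t\right)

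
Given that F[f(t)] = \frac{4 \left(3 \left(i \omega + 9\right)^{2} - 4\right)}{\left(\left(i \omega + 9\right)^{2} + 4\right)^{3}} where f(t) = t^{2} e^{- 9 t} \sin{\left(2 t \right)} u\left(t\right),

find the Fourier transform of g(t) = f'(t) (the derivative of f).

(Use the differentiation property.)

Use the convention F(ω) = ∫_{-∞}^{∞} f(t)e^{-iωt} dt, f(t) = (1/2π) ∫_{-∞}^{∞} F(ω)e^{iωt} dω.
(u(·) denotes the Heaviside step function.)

F[g](ω) = \frac{4 i \omega \left(3 \left(i \omega + 9\right)^{2} - 4\right)}{\left(\left(i \omega + 9\right)^{2} + 4\right)^{3}}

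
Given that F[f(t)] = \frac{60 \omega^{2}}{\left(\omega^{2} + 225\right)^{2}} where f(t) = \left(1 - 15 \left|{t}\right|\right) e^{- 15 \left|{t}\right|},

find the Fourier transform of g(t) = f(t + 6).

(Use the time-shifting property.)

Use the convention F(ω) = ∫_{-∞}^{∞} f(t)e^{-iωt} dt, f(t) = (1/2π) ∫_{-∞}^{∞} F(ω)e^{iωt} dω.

F[g](ω) = \frac{60 \omega^{2} e^{6 i \omega}}{\left(\omega^{2} + 225\right)^{2}}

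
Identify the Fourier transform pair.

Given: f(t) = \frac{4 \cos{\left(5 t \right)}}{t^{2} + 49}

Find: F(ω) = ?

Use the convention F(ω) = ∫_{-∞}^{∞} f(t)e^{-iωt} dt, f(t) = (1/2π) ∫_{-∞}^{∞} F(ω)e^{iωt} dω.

F(ω) = \frac{2 \pi e^{- 7 \left|{\omega + 5}\right|}}{7} + \frac{2 \pi e^{- 7 \left|{\omega - 5}\right|}}{7}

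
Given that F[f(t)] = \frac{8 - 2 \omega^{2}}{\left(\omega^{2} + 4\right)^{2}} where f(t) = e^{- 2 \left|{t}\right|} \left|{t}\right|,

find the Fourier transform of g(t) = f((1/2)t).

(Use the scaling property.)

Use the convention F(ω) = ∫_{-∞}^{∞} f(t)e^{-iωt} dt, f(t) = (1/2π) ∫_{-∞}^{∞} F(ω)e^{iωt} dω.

F[g](ω) = \frac{1 - \omega^{2}}{\left(\omega^{2} + 1\right)^{2}}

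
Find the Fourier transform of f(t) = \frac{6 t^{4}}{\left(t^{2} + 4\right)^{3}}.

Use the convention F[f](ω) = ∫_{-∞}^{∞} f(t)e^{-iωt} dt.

F(ω) = \frac{3 \pi \left(4 \omega^{2} - 10 \left|{\omega}\right| + 3\right) e^{- 2 \left|{\omega}\right|}}{8}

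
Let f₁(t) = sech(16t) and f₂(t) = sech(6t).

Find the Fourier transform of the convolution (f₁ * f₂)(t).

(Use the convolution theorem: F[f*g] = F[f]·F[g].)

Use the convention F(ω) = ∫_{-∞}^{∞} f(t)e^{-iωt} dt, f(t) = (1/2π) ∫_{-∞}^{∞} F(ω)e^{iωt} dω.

F[f₁*f₂](ω) = \frac{\pi^{2}}{96 \cosh{\left(\frac{\pi \omega}{32} \right)} \cosh{\left(\frac{\pi \omega}{12} \right)}}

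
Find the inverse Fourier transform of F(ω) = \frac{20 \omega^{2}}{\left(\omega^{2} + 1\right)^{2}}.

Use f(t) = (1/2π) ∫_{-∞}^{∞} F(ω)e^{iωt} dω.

f(t) = 5 \left(1 - \left|{t}\right|\right) e^{- \left|{t}\right|}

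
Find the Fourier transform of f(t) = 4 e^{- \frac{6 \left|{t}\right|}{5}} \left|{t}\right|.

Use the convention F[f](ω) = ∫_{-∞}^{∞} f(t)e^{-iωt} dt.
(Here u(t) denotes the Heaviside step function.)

F(ω) = \frac{200 \left(36 - 25 \omega^{2}\right)}{\left(25 \omega^{2} + 36\right)^{2}}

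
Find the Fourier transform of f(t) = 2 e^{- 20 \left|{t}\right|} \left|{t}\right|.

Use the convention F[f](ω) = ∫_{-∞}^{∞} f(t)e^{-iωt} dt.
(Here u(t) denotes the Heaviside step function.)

F(ω) = \frac{4 \left(400 - \omega^{2}\right)}{\left(\omega^{2} + 400\right)^{2}}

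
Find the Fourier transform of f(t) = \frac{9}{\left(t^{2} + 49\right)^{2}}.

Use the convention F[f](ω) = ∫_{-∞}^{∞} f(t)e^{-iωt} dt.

F(ω) = \frac{9 \pi \left(7 \left|{\omega}\right| + 1\right) e^{- 7 \left|{\omega}\right|}}{686}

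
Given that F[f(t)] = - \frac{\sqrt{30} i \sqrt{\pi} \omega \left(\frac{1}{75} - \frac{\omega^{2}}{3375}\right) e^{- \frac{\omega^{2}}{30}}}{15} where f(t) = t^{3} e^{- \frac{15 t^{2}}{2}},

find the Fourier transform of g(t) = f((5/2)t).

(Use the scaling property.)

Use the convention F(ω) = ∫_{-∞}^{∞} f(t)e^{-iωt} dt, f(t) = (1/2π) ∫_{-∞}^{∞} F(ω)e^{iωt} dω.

F[g](ω) = \frac{4 \sqrt{30} i \sqrt{\pi} \omega \left(4 \omega^{2} - 1125\right) e^{- \frac{2 \omega^{2}}{375}}}{31640625}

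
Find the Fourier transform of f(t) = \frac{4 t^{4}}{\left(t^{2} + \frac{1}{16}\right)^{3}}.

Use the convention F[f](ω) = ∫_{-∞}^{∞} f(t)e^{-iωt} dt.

F(ω) = \frac{\pi \left(\omega^{2} - 20 \left|{\omega}\right| + 48\right) e^{- \frac{\left|{\omega}\right|}{4}}}{8}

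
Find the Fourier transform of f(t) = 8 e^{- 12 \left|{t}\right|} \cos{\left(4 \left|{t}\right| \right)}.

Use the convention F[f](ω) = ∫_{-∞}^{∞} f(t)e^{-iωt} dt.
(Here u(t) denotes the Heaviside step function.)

F(ω) = \frac{192 \left(\omega^{2} + 160\right)}{\omega^{4} + 256 \omega^{2} + 25600}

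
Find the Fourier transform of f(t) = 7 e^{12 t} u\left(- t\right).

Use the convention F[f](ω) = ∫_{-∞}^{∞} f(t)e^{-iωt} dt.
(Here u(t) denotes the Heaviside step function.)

F(ω) = - \frac{7}{i \omega - 12}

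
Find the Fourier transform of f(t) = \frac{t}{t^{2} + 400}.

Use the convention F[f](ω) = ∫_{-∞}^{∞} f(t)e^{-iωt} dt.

F(ω) = - i \pi e^{- 20 \left|{\omega}\right|} \operatorname{sign}{\left(\omega \right)}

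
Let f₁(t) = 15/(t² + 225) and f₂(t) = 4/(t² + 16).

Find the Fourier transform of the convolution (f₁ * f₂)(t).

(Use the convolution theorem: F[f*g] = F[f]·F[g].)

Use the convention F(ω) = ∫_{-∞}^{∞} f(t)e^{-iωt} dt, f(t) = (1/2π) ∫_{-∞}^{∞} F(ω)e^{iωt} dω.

F[f₁*f₂](ω) = \pi^{2} e^{- 19 \left|{\omega}\right|}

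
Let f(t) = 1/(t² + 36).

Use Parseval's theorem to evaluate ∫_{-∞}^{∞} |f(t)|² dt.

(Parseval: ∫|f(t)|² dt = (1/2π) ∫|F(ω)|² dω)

∫|f(t)|² dt = \frac{\pi}{432}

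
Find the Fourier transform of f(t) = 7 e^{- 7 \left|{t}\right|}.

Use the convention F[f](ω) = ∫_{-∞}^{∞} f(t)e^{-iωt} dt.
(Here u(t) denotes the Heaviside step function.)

F(ω) = \frac{98}{\omega^{2} + 49}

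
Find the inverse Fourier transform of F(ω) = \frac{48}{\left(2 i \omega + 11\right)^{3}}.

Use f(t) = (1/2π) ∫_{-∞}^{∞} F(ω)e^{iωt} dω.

f(t) = 3 t^{2} e^{- \frac{11 t}{2}} u\left(t\right)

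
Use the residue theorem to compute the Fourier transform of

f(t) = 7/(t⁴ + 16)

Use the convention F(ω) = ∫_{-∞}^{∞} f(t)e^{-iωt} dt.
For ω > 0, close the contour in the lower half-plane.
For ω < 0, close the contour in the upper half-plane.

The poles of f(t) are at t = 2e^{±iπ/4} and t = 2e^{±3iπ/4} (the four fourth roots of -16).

Let g(z) = f(z)e^{-iωz}; for large |z| the factor e^{-iωz} decays in the lower half-plane when ω > 0 and in the upper half-plane when ω < 0.

Case ω > 0 (lower half-plane, clockwise contour ⇒ F(ω) = -2πi·ΣRes):
  Res_{z = - \sqrt{2} - \sqrt{2} i} g(z) = \frac{7 \sqrt{2} i \left(1 - i\right) e^{\sqrt{2} \omega \left(-1 + i\right)}}{64}
  Res_{z = \sqrt{2} - \sqrt{2} i} g(z) = \frac{7 \sqrt{2} i \left(1 + i\right) e^{- \sqrt{2} \omega \left(1 + i\right)}}{64}
  F(ω) = -2πi·ΣRes = \frac{7 \sqrt{2} \pi \left(1 - i\right) \left(e^{2 \sqrt{2} i \omega} + i\right) e^{- \sqrt{2} \omega \left(1 + i\right)}}{32} = \frac{7 \pi e^{- \sqrt{2} \omega} \sin{\left(\sqrt{2} \omega + \frac{\pi}{4} \right)}}{8}

Case ω < 0 (upper half-plane, counterclockwise contour ⇒ F(ω) = +2πi·ΣRes):
  Res_{z = \sqrt{2} + \sqrt{2} i} g(z) = \frac{7 \sqrt{2} i \left(-1 + i\right) e^{\sqrt{2} \omega \left(1 - i\right)}}{64}
  Res_{z = - \sqrt{2} + \sqrt{2} i} g(z) = \frac{7 \sqrt{2} \left(1 - i\right) e^{\sqrt{2} \omega \left(1 + i\right)}}{64}
  F(ω) = 2πi·ΣRes = - \frac{7 \sqrt{2} i \pi \left(i \left(1 - i\right) e^{\sqrt{2} \omega \left(1 - i\right)} - \left(1 - i\right) e^{\sqrt{2} \omega \left(1 + i\right)}\right)}{32} = \frac{7 \pi e^{\sqrt{2} \omega} \cos{\left(\sqrt{2} \omega + \frac{\pi}{4} \right)}}{8}

Both cases combine into a single formula in |ω|:

F(ω) = \frac{7 \pi e^{- \sqrt{2} \left|{\omega}\right|} \sin{\left(\sqrt{2} \left|{\omega}\right| + \frac{\pi}{4} \right)}}{8}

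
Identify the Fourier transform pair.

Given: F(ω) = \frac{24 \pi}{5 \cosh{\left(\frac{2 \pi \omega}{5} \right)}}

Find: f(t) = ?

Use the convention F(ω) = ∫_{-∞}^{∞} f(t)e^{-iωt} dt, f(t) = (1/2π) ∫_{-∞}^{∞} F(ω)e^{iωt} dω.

f(t) = \frac{6}{\cosh{\left(\frac{5 t}{4} \right)}}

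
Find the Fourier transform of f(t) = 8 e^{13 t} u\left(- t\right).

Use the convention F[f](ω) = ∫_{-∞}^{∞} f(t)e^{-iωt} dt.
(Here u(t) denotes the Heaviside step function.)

F(ω) = - \frac{8}{i \omega - 13}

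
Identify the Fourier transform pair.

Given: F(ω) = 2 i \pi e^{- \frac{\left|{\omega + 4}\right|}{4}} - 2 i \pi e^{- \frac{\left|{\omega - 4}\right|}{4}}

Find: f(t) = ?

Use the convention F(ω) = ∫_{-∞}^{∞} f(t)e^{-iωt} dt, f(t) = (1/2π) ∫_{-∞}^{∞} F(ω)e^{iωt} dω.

f(t) = \frac{\sin{\left(4 t \right)}}{t^{2} + \frac{1}{16}}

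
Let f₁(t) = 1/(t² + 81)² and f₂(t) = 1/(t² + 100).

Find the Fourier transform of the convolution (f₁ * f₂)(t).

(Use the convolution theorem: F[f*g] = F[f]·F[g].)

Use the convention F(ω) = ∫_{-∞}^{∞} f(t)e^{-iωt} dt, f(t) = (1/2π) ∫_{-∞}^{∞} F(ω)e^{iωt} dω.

F[f₁*f₂](ω) = \frac{\pi^{2} \left(9 \left|{\omega}\right| + 1\right) e^{- 19 \left|{\omega}\right|}}{14580}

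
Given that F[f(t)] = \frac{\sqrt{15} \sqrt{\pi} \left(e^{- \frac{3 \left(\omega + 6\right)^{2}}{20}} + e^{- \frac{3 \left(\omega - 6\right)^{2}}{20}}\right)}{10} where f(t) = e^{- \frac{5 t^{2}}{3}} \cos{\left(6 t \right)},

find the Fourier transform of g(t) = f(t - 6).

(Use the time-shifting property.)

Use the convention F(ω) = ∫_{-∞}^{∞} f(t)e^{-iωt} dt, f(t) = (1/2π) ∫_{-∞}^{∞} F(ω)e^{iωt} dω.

F[g](ω) = \frac{\sqrt{15} \sqrt{\pi} \left(e^{\frac{18 \omega}{5}} + 1\right) e^{- \frac{3 \omega^{2}}{20} - \frac{9 \omega}{5} - 6 i \omega - \frac{27}{5}}}{10}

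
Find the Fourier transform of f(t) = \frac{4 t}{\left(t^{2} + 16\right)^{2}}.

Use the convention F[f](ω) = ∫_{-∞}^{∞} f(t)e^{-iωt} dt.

F(ω) = - \frac{i \pi \omega e^{- 4 \left|{\omega}\right|}}{2}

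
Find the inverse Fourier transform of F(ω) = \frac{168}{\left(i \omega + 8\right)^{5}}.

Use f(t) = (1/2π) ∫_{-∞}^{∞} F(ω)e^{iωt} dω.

f(t) = 7 t^{4} e^{- 8 t} u\left(t\right)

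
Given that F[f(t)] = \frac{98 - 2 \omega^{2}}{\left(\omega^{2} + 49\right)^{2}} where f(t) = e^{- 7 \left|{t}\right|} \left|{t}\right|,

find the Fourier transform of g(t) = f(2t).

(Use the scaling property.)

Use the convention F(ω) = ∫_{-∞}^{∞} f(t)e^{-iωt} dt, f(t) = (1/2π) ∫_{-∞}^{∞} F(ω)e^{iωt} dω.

F[g](ω) = \frac{4 \left(196 - \omega^{2}\right)}{\left(\omega^{2} + 196\right)^{2}}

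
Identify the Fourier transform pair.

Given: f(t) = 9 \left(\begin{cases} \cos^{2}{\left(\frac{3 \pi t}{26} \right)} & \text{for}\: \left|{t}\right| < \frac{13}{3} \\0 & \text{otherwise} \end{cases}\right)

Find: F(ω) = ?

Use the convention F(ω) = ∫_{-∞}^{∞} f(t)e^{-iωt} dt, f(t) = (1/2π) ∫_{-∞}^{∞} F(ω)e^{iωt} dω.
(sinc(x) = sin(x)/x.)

F(ω) = - \frac{351 \pi^{2} \operatorname{sinc}{\left(\frac{13 \omega}{3} \right)}}{169 \omega^{2} - 9 \pi^{2}}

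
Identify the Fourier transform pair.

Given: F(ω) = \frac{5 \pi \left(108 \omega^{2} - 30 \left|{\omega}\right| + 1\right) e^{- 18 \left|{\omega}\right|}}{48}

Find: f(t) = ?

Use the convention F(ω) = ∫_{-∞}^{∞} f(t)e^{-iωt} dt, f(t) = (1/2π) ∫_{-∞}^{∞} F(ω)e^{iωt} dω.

f(t) = \frac{5 t^{4}}{\left(t^{2} + 324\right)^{3}}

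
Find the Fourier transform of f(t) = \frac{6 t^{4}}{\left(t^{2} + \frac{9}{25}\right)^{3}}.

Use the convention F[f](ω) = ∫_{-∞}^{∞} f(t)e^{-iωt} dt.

F(ω) = \frac{3 \pi \left(3 \omega^{2} - 25 \left|{\omega}\right| + 25\right) e^{- \frac{3 \left|{\omega}\right|}{5}}}{20}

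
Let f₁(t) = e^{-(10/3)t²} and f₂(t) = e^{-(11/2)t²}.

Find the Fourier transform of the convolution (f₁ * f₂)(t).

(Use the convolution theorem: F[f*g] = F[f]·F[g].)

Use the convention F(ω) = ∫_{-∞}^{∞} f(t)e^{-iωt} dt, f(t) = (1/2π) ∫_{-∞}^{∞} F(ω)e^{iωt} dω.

F[f₁*f₂](ω) = \frac{\sqrt{165} \pi e^{- \frac{53 \omega^{2}}{440}}}{55}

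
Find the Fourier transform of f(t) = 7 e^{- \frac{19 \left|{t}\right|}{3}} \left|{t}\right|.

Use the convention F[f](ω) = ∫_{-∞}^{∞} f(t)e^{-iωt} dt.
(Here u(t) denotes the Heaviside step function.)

F(ω) = \frac{126 \left(361 - 9 \omega^{2}\right)}{\left(9 \omega^{2} + 361\right)^{2}}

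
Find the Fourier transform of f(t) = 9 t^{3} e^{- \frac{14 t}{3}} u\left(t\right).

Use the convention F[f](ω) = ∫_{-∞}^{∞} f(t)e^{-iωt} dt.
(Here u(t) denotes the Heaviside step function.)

F(ω) = \frac{4374}{\left(3 i \omega + 14\right)^{4}}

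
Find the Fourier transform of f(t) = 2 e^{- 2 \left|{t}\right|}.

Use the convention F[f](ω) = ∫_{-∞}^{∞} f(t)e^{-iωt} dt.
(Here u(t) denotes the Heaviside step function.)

F(ω) = \frac{8}{\omega^{2} + 4}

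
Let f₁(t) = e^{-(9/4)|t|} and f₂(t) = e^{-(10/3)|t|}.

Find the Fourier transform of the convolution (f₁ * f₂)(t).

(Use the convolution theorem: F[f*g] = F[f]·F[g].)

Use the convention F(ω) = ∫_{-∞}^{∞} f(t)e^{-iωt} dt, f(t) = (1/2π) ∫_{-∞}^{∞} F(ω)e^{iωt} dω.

F[f₁*f₂](ω) = \frac{4320}{144 \omega^{4} + 2329 \omega^{2} + 8100}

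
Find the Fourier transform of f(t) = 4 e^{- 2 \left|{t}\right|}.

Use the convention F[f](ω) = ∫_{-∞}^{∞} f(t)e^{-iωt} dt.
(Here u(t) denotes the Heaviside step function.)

F(ω) = \frac{16}{\omega^{2} + 4}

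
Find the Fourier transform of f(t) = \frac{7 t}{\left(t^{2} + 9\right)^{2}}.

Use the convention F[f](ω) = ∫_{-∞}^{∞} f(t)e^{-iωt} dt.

F(ω) = - \frac{7 i \pi \omega e^{- 3 \left|{\omega}\right|}}{6}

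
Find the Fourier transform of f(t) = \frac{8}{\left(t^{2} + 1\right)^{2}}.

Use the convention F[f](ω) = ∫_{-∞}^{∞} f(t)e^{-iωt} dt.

F(ω) = 4 \pi \left(\left|{\omega}\right| + 1\right) e^{- \left|{\omega}\right|}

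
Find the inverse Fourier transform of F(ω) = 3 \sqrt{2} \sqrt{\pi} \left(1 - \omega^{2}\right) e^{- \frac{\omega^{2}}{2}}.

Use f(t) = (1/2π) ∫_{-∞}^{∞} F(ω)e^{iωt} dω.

f(t) = 3 t^{2} e^{- \frac{t^{2}}{2}}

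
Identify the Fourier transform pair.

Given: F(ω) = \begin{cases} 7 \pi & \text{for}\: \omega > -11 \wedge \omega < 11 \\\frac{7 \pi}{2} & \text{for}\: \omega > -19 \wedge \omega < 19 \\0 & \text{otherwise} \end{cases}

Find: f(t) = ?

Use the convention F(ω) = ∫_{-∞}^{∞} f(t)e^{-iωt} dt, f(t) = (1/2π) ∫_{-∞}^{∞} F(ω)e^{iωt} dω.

f(t) = \frac{7 \sin{\left(15 t \right)} \cos{\left(4 t \right)}}{t}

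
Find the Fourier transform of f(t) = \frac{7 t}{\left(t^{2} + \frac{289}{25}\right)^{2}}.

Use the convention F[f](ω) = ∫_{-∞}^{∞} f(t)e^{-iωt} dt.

F(ω) = - \frac{35 i \pi \omega e^{- \frac{17 \left|{\omega}\right|}{5}}}{34}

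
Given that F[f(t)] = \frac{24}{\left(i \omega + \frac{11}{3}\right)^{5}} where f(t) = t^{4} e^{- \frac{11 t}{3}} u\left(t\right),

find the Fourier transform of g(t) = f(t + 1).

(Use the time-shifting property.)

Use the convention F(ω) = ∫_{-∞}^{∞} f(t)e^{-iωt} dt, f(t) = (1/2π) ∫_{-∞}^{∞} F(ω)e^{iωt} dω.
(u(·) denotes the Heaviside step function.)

F[g](ω) = \frac{5832 e^{i \omega}}{\left(3 i \omega + 11\right)^{5}}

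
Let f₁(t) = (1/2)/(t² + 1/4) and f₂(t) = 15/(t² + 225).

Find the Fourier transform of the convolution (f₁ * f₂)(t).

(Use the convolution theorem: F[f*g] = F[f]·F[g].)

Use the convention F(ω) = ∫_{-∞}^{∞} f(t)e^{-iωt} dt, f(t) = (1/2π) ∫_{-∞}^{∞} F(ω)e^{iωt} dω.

F[f₁*f₂](ω) = \pi^{2} e^{- \frac{31 \left|{\omega}\right|}{2}}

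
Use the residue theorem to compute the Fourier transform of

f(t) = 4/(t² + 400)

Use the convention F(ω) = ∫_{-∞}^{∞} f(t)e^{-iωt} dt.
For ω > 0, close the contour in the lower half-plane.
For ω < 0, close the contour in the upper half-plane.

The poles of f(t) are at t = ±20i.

Let g(z) = f(z)e^{-iωz}; for large |z| the factor e^{-iωz} decays in the lower half-plane when ω > 0 and in the upper half-plane when ω < 0.

Case ω > 0 (lower half-plane, clockwise contour ⇒ F(ω) = -2πi·ΣRes):
  Res_{z = - 20 i} g(z) = \frac{i e^{- 20 \omega}}{10}
  F(ω) = -2πi·ΣRes = \frac{\pi e^{- 20 \omega}}{5}

Case ω < 0 (upper half-plane, counterclockwise contour ⇒ F(ω) = +2πi·ΣRes):
  Res_{z = 20 i} g(z) = - \frac{i e^{20 \omega}}{10}
  F(ω) = 2πi·ΣRes = \frac{\pi e^{20 \omega}}{5}

Both cases combine into a single formula in |ω|:

F(ω) = \frac{\pi e^{- 20 \left|{\omega}\right|}}{5}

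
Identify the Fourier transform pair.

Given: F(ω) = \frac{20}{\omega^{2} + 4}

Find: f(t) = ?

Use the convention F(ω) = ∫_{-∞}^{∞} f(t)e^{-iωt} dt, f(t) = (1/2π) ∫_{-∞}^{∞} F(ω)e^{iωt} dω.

f(t) = 5 e^{- 2 \left|{t}\right|}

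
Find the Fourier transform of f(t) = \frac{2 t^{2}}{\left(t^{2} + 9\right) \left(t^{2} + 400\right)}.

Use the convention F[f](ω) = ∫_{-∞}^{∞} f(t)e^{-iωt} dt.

F(ω) = \frac{2 \pi \left(20 - 3 e^{17 \left|{\omega}\right|}\right) e^{- 20 \left|{\omega}\right|}}{391}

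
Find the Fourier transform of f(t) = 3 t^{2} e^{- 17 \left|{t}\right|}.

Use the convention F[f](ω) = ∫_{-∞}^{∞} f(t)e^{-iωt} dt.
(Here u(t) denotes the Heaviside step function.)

F(ω) = \frac{204 \left(289 - 3 \omega^{2}\right)}{\left(\omega^{2} + 289\right)^{3}}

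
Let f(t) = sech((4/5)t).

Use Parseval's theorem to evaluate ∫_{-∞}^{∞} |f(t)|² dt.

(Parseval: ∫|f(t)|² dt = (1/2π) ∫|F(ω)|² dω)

∫|f(t)|² dt = \frac{5}{2}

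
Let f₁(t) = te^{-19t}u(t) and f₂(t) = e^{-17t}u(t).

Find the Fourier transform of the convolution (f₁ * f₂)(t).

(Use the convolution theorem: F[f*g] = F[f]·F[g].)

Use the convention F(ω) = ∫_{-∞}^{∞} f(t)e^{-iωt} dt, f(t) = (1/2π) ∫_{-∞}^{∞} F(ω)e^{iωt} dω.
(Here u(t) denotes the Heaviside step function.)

F[f₁*f₂](ω) = \frac{1}{\left(i \omega + 17\right) \left(i \omega + 19\right)^{2}}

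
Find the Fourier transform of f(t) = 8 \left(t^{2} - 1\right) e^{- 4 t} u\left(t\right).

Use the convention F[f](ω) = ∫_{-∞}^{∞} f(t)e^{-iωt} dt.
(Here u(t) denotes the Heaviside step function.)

F(ω) = \frac{8 \left(2 i \omega - \left(i \omega + 4\right)^{3} + 8\right)}{\left(i \omega + 4\right)^{4}}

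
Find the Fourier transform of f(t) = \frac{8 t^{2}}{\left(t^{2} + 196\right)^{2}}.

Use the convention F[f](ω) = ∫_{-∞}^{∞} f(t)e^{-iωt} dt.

F(ω) = \frac{2 \pi \left(1 - 14 \left|{\omega}\right|\right) e^{- 14 \left|{\omega}\right|}}{7}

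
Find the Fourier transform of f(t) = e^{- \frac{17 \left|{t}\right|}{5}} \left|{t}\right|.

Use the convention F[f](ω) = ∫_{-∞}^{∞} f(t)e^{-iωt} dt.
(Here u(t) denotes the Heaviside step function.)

F(ω) = \frac{50 \left(289 - 25 \omega^{2}\right)}{\left(25 \omega^{2} + 289\right)^{2}}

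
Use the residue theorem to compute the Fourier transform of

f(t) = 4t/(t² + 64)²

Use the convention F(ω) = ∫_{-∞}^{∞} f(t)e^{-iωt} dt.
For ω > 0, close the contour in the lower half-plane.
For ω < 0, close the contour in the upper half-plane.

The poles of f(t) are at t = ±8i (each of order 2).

Let g(z) = f(z)e^{-iωz}; for large |z| the factor e^{-iωz} decays in the lower half-plane when ω > 0 and in the upper half-plane when ω < 0.

Case ω > 0 (lower half-plane, clockwise contour ⇒ F(ω) = -2πi·ΣRes):
  Res_{z = - 8 i} g(z) = \frac{\omega e^{- 8 \omega}}{8} (pole of order 2)
  F(ω) = -2πi·ΣRes = - \frac{i \pi \omega e^{- 8 \omega}}{4}

Case ω < 0 (upper half-plane, counterclockwise contour ⇒ F(ω) = +2πi·ΣRes):
  Res_{z = 8 i} g(z) = - \frac{\omega e^{8 \omega}}{8} (pole of order 2)
  F(ω) = 2πi·ΣRes = - \frac{i \pi \omega e^{8 \omega}}{4}

Both cases combine into a single formula in |ω|:

F(ω) = - \frac{i \pi \omega e^{- 8 \left|{\omega}\right|}}{4}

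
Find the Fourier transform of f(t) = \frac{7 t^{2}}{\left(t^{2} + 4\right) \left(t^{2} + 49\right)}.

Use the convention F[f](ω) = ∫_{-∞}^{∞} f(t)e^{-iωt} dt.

F(ω) = \frac{7 \pi \left(7 - 2 e^{5 \left|{\omega}\right|}\right) e^{- 7 \left|{\omega}\right|}}{45}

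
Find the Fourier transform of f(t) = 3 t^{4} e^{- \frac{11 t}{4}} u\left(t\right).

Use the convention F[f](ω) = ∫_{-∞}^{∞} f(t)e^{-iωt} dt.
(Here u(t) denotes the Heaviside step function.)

F(ω) = \frac{73728}{\left(4 i \omega + 11\right)^{5}}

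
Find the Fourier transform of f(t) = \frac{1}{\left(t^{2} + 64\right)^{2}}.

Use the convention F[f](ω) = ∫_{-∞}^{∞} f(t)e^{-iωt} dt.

F(ω) = \frac{\pi \left(8 \left|{\omega}\right| + 1\right) e^{- 8 \left|{\omega}\right|}}{1024}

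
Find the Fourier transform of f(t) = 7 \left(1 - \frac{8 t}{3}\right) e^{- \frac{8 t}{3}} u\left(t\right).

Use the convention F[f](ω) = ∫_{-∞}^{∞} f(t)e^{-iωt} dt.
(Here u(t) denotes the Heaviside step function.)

F(ω) = \frac{63 i \omega}{- 9 \omega^{2} + 48 i \omega + 64}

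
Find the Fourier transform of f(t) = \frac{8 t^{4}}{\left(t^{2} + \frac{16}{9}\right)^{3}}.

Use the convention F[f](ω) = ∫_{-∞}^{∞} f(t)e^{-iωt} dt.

F(ω) = \frac{\pi \left(16 \omega^{2} - 60 \left|{\omega}\right| + 27\right) e^{- \frac{4 \left|{\omega}\right|}{3}}}{12}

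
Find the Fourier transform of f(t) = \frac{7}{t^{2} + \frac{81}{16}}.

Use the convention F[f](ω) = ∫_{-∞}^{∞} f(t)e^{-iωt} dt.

F(ω) = \frac{28 \pi e^{- \frac{9 \left|{\omega}\right|}{4}}}{9}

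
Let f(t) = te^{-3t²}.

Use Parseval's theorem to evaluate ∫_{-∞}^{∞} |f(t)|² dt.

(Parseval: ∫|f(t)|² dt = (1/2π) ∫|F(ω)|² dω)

∫|f(t)|² dt = \frac{\sqrt{6} \sqrt{\pi}}{72}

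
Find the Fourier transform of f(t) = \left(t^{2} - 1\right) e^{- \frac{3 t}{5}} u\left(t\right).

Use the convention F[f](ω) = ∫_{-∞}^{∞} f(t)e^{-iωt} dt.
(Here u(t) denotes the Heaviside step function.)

F(ω) = \frac{5 \left(250 i \omega - \left(5 i \omega + 3\right)^{3} + 150\right)}{\left(5 i \omega + 3\right)^{4}}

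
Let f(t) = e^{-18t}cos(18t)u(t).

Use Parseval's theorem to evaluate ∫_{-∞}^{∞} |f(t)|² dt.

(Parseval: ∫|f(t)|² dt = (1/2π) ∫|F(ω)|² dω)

∫|f(t)|² dt = \frac{1}{48}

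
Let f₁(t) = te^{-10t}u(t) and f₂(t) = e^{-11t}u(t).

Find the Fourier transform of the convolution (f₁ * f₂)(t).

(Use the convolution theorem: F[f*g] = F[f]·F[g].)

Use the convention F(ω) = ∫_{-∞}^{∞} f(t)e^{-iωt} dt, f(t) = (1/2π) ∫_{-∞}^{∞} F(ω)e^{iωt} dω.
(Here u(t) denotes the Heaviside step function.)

F[f₁*f₂](ω) = \frac{1}{\left(i \omega + 10\right)^{2} \left(i \omega + 11\right)}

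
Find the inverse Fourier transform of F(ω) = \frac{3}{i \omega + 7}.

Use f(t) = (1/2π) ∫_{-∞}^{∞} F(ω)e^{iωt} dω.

f(t) = 3 e^{- 7 t} u\left(t\right)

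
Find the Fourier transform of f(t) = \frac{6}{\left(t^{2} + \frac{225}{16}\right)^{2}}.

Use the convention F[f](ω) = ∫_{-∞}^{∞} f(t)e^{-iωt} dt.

F(ω) = \frac{16 \pi \left(15 \left|{\omega}\right| + 4\right) e^{- \frac{15 \left|{\omega}\right|}{4}}}{1125}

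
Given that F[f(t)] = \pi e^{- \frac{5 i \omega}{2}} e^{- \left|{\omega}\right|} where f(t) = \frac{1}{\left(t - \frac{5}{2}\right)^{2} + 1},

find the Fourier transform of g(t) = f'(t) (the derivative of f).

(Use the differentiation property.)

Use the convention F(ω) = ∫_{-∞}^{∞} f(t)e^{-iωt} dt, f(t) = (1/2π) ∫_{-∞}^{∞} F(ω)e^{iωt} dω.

F[g](ω) = i \pi \omega e^{- \frac{5 i \omega}{2} - \left|{\omega}\right|}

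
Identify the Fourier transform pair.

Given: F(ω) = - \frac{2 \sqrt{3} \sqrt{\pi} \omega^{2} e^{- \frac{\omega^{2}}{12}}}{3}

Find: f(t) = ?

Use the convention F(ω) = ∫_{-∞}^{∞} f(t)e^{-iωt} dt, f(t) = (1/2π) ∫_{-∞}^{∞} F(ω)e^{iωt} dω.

f(t) = 6 \left(12 t^{2} - 2\right) e^{- 3 t^{2}}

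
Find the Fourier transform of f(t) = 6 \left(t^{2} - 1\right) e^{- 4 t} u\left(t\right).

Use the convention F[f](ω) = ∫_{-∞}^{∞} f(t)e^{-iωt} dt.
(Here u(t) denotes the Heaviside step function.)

F(ω) = \frac{6 \left(2 i \omega - \left(i \omega + 4\right)^{3} + 8\right)}{\left(i \omega + 4\right)^{4}}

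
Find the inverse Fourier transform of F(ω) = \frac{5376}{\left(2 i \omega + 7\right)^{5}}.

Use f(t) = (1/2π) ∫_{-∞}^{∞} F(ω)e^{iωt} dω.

f(t) = 7 t^{4} e^{- \frac{7 t}{2}} u\left(t\right)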